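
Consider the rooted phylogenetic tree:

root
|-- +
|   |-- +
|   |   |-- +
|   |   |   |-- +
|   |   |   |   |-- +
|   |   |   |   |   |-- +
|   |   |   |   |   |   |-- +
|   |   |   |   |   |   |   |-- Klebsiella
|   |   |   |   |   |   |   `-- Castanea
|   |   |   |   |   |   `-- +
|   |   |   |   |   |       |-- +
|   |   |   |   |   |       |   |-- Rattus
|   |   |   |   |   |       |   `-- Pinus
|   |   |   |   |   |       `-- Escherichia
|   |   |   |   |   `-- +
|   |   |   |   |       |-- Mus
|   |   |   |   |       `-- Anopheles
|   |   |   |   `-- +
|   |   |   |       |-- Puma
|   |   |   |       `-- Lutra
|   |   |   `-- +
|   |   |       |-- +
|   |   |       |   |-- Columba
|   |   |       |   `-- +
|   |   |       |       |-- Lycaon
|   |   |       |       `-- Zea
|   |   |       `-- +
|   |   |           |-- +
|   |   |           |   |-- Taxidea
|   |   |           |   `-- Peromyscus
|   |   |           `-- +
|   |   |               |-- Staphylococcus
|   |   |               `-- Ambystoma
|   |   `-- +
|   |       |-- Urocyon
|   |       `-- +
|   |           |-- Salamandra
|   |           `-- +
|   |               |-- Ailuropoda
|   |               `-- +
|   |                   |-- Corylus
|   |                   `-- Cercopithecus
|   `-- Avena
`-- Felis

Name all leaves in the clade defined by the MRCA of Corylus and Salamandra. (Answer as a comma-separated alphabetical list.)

Ailuropoda, Cercopithecus, Corylus, Salamandra

Tracing Corylus: it sits inside (Corylus,Cercopithecus).
Tracing Salamandra: it sits inside (Salamandra,(Ailuropoda,(Corylus,Cercopithecus))).
The smallest clade enclosing both is (Salamandra,(Ailuropoda,(Corylus,Cercopithecus))); the answer is its 4 terminal taxa in alphabetical order.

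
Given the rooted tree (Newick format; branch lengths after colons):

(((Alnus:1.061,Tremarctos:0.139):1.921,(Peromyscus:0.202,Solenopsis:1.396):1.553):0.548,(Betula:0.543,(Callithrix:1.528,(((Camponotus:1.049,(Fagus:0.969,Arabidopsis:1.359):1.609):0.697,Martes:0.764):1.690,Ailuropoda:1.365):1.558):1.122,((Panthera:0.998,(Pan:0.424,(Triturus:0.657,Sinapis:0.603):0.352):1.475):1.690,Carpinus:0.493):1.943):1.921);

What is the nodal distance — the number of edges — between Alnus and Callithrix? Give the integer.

6

The MRCA of Alnus and Callithrix is the root of the tree.
From Alnus up to that node: 3 branches. From Callithrix up to the same node: 3 branches. Total: 3 + 3 = 6.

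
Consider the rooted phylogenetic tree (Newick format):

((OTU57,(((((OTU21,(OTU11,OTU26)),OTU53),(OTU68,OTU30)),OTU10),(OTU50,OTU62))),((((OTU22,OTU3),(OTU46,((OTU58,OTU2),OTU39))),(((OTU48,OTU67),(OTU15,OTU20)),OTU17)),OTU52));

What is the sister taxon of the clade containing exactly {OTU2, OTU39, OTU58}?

The clade containing exactly {OTU2, OTU39, OTU58} attaches to the tree at the node subtending (OTU46,((OTU58,OTU2),OTU39)).
The other lineage descending from that same node — the sister group — is the single tip OTU46.

OTU46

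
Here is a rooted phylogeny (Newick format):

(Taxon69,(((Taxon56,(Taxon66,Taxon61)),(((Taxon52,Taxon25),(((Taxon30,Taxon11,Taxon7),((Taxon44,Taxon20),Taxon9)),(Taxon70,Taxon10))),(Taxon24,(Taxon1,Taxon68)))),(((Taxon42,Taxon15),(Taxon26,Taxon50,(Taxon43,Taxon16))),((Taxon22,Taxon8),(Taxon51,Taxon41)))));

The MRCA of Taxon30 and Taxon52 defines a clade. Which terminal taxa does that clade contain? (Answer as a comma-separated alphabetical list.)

Tracing Taxon30: it sits inside (Taxon30,Taxon11,Taxon7).
Tracing Taxon52: it sits inside (Taxon52,Taxon25).
The smallest clade enclosing both is ((Taxon52,Taxon25),(((Taxon30,Taxon11,Taxon7),((Taxon44,Taxon20),Taxon9)),(Taxon70,Taxon10))); the answer is its 10 terminal taxa in alphabetical order.

Taxon10, Taxon11, Taxon20, Taxon25, Taxon30, Taxon44, Taxon52, Taxon7, Taxon70, Taxon9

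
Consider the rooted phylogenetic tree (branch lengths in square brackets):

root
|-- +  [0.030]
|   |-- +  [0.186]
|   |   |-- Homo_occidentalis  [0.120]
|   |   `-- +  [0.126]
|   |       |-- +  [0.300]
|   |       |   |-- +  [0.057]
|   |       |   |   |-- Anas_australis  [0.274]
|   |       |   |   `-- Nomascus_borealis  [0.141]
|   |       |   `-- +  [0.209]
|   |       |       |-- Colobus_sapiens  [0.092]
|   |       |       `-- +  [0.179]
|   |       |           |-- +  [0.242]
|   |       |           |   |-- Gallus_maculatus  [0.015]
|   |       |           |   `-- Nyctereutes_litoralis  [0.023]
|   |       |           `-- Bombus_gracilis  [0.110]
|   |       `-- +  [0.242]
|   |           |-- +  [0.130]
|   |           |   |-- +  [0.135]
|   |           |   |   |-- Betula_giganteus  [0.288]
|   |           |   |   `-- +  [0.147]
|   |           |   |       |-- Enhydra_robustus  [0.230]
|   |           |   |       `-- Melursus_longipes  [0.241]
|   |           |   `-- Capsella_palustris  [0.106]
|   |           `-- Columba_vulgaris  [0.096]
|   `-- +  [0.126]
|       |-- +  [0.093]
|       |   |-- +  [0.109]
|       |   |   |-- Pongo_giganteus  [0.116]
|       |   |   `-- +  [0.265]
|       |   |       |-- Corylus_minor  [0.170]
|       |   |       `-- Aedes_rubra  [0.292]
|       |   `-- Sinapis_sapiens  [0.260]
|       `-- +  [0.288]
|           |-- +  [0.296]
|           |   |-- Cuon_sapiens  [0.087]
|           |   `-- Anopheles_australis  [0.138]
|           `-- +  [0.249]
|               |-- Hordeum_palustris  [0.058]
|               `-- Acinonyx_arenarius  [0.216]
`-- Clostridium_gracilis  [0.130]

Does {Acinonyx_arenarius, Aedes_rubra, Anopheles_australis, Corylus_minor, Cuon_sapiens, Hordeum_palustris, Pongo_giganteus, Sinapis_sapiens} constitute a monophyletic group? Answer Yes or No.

Yes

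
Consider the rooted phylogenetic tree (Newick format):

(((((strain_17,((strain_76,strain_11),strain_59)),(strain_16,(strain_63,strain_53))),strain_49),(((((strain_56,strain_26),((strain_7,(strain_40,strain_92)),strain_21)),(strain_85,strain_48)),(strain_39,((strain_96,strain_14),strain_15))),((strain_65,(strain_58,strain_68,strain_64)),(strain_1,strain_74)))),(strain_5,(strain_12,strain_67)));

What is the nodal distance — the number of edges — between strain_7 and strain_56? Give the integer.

The MRCA of strain_7 and strain_56 is the node subtending ((strain_56,strain_26),((strain_7,(strain_40,strain_92)),strain_21)).
From strain_7 up to that node: 3 branches. From strain_56 up to the same node: 2 branches. Total: 3 + 2 = 5.

5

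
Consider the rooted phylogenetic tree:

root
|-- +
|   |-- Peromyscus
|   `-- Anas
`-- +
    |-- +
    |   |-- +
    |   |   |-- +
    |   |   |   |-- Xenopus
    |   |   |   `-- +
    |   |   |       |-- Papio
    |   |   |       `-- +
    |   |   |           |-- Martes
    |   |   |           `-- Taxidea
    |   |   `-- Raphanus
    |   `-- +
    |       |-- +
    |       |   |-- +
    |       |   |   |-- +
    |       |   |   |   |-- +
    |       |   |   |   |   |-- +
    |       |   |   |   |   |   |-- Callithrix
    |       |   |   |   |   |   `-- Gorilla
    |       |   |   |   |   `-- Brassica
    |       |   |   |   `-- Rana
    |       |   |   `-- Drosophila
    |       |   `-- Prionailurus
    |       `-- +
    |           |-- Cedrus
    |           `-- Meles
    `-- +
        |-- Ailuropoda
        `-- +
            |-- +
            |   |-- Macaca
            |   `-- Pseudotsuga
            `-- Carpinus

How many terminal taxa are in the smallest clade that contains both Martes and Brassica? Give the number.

The MRCA of Martes and Brassica is the node subtending (((Xenopus,(Papio,(Martes,Taxidea))),Raphanus),((((((Callithrix,Gorilla),Brassica),Rana),Drosophila),Prionailurus),(Cedrus,Meles))).
That clade contains 13 terminal taxa: Brassica, Callithrix, Cedrus, Drosophila, Gorilla, Martes, Meles, Papio, Prionailurus, Rana, Raphanus, Taxidea, Xenopus.

13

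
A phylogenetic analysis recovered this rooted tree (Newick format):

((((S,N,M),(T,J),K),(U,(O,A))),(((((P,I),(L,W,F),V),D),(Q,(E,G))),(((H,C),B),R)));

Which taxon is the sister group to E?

G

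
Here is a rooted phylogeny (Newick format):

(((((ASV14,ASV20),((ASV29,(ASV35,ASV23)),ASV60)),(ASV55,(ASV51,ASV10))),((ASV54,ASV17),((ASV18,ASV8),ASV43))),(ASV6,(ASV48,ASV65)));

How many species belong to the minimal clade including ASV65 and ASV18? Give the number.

The MRCA of ASV65 and ASV18 is the root, so the clade is the entire tree.
That clade contains 17 terminal taxa: ASV10, ASV14, ASV17, ASV18, ASV20, ASV23, ASV29, ASV35, ASV43, ASV48, ASV51, ASV54, ASV55, ASV6, ASV60, ASV65, ASV8.

17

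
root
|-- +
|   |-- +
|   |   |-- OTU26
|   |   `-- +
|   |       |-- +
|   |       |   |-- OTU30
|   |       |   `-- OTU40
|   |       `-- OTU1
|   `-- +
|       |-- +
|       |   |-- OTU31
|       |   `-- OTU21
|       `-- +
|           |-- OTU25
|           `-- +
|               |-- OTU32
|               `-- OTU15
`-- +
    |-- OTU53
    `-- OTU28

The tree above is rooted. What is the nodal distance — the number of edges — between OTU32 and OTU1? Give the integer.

7

The MRCA of OTU32 and OTU1 is the node subtending ((OTU26,((OTU30,OTU40),OTU1)),((OTU31,OTU21),(OTU25,(OTU32,OTU15)))).
From OTU32 up to that node: 4 branches. From OTU1 up to the same node: 3 branches. Total: 4 + 3 = 7.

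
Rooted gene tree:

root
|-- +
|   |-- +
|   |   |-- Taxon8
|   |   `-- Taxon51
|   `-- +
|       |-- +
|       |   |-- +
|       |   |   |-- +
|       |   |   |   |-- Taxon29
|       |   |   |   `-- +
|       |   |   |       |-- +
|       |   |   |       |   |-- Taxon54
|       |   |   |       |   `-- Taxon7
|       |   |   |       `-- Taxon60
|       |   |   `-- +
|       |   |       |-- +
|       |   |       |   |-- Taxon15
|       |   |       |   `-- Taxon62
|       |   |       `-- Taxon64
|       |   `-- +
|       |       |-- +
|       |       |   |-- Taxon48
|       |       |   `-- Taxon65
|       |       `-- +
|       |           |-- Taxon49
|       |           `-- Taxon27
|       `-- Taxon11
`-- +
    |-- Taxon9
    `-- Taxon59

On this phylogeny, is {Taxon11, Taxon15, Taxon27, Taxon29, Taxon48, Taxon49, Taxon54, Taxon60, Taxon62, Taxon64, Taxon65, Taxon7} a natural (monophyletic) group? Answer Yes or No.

Yes

The most recent common ancestor of these taxa subtends ((((Taxon29,((Taxon54,Taxon7),Taxon60)),((Taxon15,Taxon62),Taxon64)),((Taxon48,Taxon65),(Taxon49,Taxon27))),Taxon11).
That clade has exactly 12 tips — every listed taxon and nothing else — so the group is monophyletic.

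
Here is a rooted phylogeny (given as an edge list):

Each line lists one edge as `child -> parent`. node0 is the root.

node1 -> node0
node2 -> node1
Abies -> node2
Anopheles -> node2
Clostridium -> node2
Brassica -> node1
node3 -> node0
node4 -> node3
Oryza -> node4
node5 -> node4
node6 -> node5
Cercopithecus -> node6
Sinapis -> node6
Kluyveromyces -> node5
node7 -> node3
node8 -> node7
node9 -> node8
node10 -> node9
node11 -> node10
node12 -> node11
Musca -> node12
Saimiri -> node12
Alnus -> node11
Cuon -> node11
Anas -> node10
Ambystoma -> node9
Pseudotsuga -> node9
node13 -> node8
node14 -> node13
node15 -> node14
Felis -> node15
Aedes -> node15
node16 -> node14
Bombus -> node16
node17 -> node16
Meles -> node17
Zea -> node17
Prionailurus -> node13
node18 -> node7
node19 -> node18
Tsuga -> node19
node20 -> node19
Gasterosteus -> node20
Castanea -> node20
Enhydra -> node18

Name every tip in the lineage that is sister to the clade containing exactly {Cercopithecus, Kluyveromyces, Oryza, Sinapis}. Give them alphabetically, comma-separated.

Aedes, Alnus, Ambystoma, Anas, Bombus, Castanea, Cuon, Enhydra, Felis, Gasterosteus, Meles, Musca, Prionailurus, Pseudotsuga, Saimiri, Tsuga, Zea

The clade containing exactly {Cercopithecus, Kluyveromyces, Oryza, Sinapis} attaches to the tree at the node subtending ((Oryza,((Cercopithecus,Sinapis),Kluyveromyces)),((((((Musca,Saimiri),Alnus,Cuon),Anas),Ambystoma,Pseudotsuga),(((Felis,Aedes),(Bombus,(Meles,Zea))),Prionailurus)),((Tsuga,(Gasterosteus,Castanea)),Enhydra))).
The other lineage descending from that same node — the sister group — is ((((((Musca,Saimiri),Alnus,Cuon),Anas),Ambystoma,Pseudotsuga),(((Felis,Aedes),(Bombus,(Meles,Zea))),Prionailurus)),((Tsuga,(Gasterosteus,Castanea)),Enhydra)); its 17 tips in alphabetical order are the answer.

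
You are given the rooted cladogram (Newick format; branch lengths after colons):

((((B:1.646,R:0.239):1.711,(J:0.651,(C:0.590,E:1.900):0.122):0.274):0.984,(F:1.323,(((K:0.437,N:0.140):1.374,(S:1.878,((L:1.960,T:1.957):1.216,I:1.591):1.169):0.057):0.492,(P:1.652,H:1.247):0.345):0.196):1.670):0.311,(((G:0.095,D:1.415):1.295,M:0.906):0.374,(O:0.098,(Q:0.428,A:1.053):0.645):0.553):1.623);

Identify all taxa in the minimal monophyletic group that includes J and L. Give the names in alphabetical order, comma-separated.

Tracing J: it sits inside (J,(C,E)).
Tracing L: it sits inside (L,T).
The smallest clade enclosing both is (((B,R),(J,(C,E))),(F,(((K,N),(S,((L,T),I))),(P,H)))); the answer is its 14 terminal taxa in alphabetical order.

B, C, E, F, H, I, J, K, L, N, P, R, S, T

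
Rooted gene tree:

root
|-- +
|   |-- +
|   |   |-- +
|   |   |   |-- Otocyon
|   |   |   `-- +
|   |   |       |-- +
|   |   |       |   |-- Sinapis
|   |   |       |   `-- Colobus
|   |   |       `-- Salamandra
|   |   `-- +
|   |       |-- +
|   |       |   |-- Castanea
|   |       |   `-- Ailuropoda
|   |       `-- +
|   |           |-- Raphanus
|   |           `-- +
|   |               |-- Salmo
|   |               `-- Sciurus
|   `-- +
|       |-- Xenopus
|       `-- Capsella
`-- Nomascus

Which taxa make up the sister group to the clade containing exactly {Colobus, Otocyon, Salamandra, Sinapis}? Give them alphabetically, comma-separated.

Ailuropoda, Castanea, Raphanus, Salmo, Sciurus

The clade containing exactly {Colobus, Otocyon, Salamandra, Sinapis} attaches to the tree at the node subtending ((Otocyon,((Sinapis,Colobus),Salamandra)),((Castanea,Ailuropoda),(Raphanus,(Salmo,Sciurus)))).
The other lineage descending from that same node — the sister group — is ((Castanea,Ailuropoda),(Raphanus,(Salmo,Sciurus))); its 5 tips in alphabetical order are the answer.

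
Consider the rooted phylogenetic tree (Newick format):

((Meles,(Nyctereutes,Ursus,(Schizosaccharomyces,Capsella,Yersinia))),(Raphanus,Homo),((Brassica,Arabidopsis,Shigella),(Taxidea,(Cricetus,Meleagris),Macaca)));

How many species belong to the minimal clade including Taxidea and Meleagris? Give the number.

The MRCA of Taxidea and Meleagris is the node subtending (Taxidea,(Cricetus,Meleagris),Macaca).
That clade contains 4 terminal taxa: Cricetus, Macaca, Meleagris, Taxidea.

4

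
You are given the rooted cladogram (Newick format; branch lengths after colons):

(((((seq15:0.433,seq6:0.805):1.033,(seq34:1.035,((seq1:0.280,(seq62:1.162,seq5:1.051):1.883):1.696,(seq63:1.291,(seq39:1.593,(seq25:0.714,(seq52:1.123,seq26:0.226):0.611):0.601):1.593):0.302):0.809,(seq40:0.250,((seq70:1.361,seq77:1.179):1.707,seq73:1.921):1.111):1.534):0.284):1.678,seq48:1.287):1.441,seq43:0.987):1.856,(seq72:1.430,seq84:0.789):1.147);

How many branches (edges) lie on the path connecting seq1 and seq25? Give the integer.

6

The MRCA of seq1 and seq25 is the node subtending ((seq1,(seq62,seq5)),(seq63,(seq39,(seq25,(seq52,seq26))))).
From seq1 up to that node: 2 branches. From seq25 up to the same node: 4 branches. Total: 2 + 4 = 6.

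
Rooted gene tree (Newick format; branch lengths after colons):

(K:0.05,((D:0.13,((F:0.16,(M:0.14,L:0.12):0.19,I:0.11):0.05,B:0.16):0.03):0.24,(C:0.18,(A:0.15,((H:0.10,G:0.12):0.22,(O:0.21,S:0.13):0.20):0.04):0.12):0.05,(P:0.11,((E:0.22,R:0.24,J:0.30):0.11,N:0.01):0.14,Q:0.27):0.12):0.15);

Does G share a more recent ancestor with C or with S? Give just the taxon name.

S

The MRCA of G and S subtends ((H,G),(O,S)) (4 taxa).
The MRCA of G and C subtends (C,(A,((H,G),(O,S)))) (6 taxa).
The first is nested inside the second, so G shares a more recent common ancestor with S.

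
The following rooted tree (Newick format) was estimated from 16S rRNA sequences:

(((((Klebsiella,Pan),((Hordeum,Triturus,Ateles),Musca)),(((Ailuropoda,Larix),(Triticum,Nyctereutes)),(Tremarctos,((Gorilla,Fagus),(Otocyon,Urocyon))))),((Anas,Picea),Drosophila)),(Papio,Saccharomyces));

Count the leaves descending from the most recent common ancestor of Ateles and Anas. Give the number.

18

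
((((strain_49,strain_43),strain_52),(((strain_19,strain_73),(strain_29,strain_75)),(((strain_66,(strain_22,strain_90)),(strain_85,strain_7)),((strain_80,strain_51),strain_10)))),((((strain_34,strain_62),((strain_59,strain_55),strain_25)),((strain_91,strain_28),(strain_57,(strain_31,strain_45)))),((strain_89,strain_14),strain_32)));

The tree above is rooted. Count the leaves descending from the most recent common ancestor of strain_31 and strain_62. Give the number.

The MRCA of strain_31 and strain_62 is the node subtending (((strain_34,strain_62),((strain_59,strain_55),strain_25)),((strain_91,strain_28),(strain_57,(strain_31,strain_45)))).
That clade contains 10 terminal taxa: strain_25, strain_28, strain_31, strain_34, strain_45, strain_55, strain_57, strain_59, strain_62, strain_91.

10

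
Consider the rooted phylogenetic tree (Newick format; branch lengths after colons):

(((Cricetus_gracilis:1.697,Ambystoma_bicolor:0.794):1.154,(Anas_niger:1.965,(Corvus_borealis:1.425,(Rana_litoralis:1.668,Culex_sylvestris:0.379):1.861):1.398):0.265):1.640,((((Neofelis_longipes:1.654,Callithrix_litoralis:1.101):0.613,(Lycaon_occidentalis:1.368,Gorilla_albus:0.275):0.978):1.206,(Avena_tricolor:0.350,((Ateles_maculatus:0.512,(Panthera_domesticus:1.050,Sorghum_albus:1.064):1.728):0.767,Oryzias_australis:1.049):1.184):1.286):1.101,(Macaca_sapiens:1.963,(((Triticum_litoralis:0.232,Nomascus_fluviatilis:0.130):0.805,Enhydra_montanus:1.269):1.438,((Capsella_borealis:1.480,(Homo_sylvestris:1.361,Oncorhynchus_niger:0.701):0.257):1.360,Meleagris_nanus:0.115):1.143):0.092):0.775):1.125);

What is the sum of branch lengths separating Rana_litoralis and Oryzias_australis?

The path runs Rana_litoralis → … → MRCA → … → Oryzias_australis; the MRCA is the root of the tree.
Branch lengths along that path: 1.668 + 1.861 + 1.398 + 0.265 + 1.640 + 1.125 + 1.101 + 1.286 + 1.184 + 1.049 = 12.577.

12.577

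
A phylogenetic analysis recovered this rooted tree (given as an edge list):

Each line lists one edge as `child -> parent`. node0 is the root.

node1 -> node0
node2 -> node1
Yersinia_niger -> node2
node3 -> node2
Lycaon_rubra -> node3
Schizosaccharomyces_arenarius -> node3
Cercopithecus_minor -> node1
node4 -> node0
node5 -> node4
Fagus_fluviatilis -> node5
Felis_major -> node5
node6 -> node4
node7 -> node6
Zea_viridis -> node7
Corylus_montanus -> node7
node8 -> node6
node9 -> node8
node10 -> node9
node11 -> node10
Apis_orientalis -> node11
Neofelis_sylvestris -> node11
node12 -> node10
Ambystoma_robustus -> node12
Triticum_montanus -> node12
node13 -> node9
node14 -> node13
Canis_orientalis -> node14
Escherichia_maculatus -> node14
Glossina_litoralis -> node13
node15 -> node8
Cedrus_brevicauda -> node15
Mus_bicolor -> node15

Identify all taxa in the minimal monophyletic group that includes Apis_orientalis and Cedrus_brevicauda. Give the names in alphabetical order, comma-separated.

Ambystoma_robustus, Apis_orientalis, Canis_orientalis, Cedrus_brevicauda, Escherichia_maculatus, Glossina_litoralis, Mus_bicolor, Neofelis_sylvestris, Triticum_montanus

Tracing Apis_orientalis: it sits inside (Apis_orientalis,Neofelis_sylvestris).
Tracing Cedrus_brevicauda: it sits inside (Cedrus_brevicauda,Mus_bicolor).
The smallest clade enclosing both is ((((Apis_orientalis,Neofelis_sylvestris),(Ambystoma_robustus,Triticum_montanus)),((Canis_orientalis,Escherichia_maculatus),Glossina_litoralis)),(Cedrus_brevicauda,Mus_bicolor)); the answer is its 9 terminal taxa in alphabetical order.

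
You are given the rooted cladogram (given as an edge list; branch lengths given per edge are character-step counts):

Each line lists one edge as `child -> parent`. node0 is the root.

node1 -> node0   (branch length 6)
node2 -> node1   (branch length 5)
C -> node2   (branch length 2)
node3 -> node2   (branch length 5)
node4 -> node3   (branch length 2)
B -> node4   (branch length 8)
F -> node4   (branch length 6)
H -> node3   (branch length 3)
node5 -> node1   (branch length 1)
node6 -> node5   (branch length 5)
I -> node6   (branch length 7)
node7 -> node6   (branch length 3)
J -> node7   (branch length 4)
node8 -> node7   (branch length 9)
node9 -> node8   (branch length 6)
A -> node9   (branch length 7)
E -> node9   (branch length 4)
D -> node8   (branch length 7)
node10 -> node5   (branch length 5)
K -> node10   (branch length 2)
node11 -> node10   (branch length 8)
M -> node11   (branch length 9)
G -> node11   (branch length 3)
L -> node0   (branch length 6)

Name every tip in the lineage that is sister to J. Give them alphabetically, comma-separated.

J attaches to the tree at the node subtending (J,((A,E),D)).
The other lineage descending from that same node — the sister group — is ((A,E),D); its 3 tips in alphabetical order are the answer.

A, D, E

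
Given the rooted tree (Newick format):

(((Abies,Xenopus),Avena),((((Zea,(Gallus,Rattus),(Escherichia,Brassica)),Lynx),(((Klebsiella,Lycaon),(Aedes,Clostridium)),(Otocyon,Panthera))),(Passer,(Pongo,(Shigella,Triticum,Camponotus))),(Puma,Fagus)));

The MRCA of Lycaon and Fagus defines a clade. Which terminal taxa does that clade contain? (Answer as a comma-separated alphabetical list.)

Aedes, Brassica, Camponotus, Clostridium, Escherichia, Fagus, Gallus, Klebsiella, Lycaon, Lynx, Otocyon, Panthera, Passer, Pongo, Puma, Rattus, Shigella, Triticum, Zea

Tracing Lycaon: it sits inside (Klebsiella,Lycaon).
Tracing Fagus: it sits inside (Puma,Fagus).
The smallest clade enclosing both is ((((Zea,(Gallus,Rattus),(Escherichia,Brassica)),Lynx),(((Klebsiella,Lycaon),(Aedes,Clostridium)),(Otocyon,Panthera))),(Passer,(Pongo,(Shigella,Triticum,Camponotus))),(Puma,Fagus)); the answer is its 19 terminal taxa in alphabetical order.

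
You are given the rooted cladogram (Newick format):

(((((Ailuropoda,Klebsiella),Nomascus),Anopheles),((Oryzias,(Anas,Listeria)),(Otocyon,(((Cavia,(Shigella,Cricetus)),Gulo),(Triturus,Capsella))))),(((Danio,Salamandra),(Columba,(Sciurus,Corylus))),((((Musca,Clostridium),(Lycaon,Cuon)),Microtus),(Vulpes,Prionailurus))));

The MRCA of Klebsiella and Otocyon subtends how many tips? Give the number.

The MRCA of Klebsiella and Otocyon is the node subtending ((((Ailuropoda,Klebsiella),Nomascus),Anopheles),((Oryzias,(Anas,Listeria)),(Otocyon,(((Cavia,(Shigella,Cricetus)),Gulo),(Triturus,Capsella))))).
That clade contains 14 terminal taxa: Ailuropoda, Anas, Anopheles, Capsella, Cavia, Cricetus, Gulo, Klebsiella, Listeria, Nomascus, Oryzias, Otocyon, Shigella, Triturus.

14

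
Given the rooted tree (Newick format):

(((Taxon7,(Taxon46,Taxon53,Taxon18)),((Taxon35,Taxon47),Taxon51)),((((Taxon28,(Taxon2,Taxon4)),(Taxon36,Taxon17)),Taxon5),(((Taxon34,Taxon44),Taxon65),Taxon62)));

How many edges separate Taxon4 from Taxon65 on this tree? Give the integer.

The MRCA of Taxon4 and Taxon65 is the node subtending ((((Taxon28,(Taxon2,Taxon4)),(Taxon36,Taxon17)),Taxon5),(((Taxon34,Taxon44),Taxon65),Taxon62)).
From Taxon4 up to that node: 5 branches. From Taxon65 up to the same node: 3 branches. Total: 5 + 3 = 8.

8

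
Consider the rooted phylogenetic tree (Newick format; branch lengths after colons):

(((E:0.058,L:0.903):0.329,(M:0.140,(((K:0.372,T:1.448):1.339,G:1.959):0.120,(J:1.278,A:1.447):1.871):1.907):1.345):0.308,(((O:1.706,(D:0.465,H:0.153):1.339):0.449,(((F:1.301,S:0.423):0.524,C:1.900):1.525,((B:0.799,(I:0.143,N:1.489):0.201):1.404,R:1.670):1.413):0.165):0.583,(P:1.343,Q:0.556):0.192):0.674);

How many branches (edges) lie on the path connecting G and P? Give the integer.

The MRCA of G and P is the root of the tree.
From G up to that node: 5 branches. From P up to the same node: 3 branches. Total: 5 + 3 = 8.

8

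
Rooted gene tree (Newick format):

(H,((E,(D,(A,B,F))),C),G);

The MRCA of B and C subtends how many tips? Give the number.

6

The MRCA of B and C is the node subtending ((E,(D,(A,B,F))),C).
That clade contains 6 terminal taxa: A, B, C, D, E, F.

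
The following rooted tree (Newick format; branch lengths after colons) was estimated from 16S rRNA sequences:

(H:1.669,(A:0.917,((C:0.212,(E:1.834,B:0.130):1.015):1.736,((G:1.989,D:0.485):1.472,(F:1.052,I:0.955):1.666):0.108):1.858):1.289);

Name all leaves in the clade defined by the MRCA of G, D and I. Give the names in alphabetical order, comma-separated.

Tracing G: it sits inside (G,D).
Tracing D: it sits inside (G,D).
Tracing I: it sits inside (F,I).
The smallest clade enclosing all 3 is ((G,D),(F,I)); the answer is its 4 terminal taxa in alphabetical order.

D, F, G, I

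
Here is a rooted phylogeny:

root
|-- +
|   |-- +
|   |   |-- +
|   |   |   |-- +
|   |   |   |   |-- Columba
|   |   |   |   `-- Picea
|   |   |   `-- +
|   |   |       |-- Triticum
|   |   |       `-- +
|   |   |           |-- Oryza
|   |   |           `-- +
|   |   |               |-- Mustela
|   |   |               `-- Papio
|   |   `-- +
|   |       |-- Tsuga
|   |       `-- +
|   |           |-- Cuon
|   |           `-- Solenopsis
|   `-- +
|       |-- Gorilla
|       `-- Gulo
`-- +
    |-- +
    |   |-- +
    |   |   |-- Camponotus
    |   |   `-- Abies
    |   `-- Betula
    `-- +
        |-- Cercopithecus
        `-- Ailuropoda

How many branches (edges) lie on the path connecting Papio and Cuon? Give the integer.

8

The MRCA of Papio and Cuon is the node subtending (((Columba,Picea),(Triticum,(Oryza,(Mustela,Papio)))),(Tsuga,(Cuon,Solenopsis))).
From Papio up to that node: 5 branches. From Cuon up to the same node: 3 branches. Total: 5 + 3 = 8.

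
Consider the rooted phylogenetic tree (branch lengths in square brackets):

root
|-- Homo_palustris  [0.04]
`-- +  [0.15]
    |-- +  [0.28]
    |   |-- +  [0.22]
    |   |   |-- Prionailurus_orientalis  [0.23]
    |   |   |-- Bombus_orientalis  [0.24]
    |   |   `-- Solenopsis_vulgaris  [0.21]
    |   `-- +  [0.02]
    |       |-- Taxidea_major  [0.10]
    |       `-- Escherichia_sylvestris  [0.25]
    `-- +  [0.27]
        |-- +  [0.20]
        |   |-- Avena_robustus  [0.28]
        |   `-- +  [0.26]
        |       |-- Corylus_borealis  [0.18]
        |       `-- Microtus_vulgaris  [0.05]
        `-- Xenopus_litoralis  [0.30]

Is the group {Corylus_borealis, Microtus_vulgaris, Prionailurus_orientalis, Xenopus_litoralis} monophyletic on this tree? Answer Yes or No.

The MRCA of the listed taxa subtends (((Prionailurus_orientalis,Bombus_orientalis,Solenopsis_vulgaris),(Taxidea_major,Escherichia_sylvestris)),((Avena_robustus,(Corylus_borealis,Microtus_vulgaris)),Xenopus_litoralis)).
That clade also contains Avena_robustus, Bombus_orientalis, Escherichia_sylvestris, Solenopsis_vulgaris, Taxidea_major, which are not in the proposed group, so the group is not monophyletic.

No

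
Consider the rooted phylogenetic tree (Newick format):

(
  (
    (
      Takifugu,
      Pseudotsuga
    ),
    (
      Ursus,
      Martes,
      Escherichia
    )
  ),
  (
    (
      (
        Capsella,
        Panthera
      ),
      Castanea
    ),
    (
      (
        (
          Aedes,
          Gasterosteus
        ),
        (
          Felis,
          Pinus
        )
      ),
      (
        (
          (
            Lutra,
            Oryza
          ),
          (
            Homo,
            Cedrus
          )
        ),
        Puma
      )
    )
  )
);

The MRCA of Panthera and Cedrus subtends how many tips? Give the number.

12

The MRCA of Panthera and Cedrus is the node subtending (((Capsella,Panthera),Castanea),(((Aedes,Gasterosteus),(Felis,Pinus)),(((Lutra,Oryza),(Homo,Cedrus)),Puma))).
That clade contains 12 terminal taxa: Aedes, Capsella, Castanea, Cedrus, Felis, Gasterosteus, Homo, Lutra, Oryza, Panthera, Pinus, Puma.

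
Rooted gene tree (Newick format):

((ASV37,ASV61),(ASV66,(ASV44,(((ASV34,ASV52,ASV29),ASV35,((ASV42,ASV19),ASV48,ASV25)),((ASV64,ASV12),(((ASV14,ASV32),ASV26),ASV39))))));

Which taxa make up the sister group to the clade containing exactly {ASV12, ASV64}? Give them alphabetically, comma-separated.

The clade containing exactly {ASV12, ASV64} attaches to the tree at the node subtending ((ASV64,ASV12),(((ASV14,ASV32),ASV26),ASV39)).
The other lineage descending from that same node — the sister group — is (((ASV14,ASV32),ASV26),ASV39); its 4 tips in alphabetical order are the answer.

ASV14, ASV26, ASV32, ASV39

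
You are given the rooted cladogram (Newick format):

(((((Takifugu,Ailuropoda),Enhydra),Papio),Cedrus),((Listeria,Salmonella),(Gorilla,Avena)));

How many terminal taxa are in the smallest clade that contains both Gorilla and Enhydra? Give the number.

The MRCA of Gorilla and Enhydra is the root, so the clade is the entire tree.
That clade contains 9 terminal taxa: Ailuropoda, Avena, Cedrus, Enhydra, Gorilla, Listeria, Papio, Salmonella, Takifugu.

9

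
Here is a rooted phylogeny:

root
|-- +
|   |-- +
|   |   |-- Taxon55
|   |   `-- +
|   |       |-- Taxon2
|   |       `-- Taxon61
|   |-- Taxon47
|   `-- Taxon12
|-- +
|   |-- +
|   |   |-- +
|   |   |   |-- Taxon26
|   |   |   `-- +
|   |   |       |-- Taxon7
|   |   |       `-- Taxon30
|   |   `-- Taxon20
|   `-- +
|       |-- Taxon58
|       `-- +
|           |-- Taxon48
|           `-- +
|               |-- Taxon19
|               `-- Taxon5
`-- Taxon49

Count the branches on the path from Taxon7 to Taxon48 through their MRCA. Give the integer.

7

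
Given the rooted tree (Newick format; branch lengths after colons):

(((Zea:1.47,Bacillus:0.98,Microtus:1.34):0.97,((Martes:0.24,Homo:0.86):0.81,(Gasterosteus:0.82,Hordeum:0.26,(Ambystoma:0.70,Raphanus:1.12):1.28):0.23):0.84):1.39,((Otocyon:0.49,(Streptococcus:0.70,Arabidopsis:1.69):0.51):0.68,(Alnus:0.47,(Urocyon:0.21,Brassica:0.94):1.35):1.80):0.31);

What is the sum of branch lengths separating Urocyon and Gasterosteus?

6.95

The path runs Urocyon → … → MRCA → … → Gasterosteus; the MRCA is the root of the tree.
Branch lengths along that path: 0.21 + 1.35 + 1.80 + 0.31 + 1.39 + 0.84 + 0.23 + 0.82 = 6.95.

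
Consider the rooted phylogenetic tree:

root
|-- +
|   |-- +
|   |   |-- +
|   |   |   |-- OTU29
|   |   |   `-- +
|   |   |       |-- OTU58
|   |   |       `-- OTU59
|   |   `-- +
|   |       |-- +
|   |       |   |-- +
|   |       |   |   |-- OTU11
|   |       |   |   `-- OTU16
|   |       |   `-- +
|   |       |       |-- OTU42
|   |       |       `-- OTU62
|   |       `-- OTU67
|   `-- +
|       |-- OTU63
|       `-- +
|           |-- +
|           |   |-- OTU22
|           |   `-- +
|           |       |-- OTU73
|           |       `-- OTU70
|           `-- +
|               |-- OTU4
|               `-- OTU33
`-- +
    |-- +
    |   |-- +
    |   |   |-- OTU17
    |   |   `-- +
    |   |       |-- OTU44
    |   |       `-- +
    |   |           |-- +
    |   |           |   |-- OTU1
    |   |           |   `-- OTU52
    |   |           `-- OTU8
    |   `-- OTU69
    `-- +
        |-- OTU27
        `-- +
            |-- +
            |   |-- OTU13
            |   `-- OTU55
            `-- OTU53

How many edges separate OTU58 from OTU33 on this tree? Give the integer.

The MRCA of OTU58 and OTU33 is the node subtending (((OTU29,(OTU58,OTU59)),(((OTU11,OTU16),(OTU42,OTU62)),OTU67)),(OTU63,((OTU22,(OTU73,OTU70)),(OTU4,OTU33)))).
From OTU58 up to that node: 4 branches. From OTU33 up to the same node: 4 branches. Total: 4 + 4 = 8.

8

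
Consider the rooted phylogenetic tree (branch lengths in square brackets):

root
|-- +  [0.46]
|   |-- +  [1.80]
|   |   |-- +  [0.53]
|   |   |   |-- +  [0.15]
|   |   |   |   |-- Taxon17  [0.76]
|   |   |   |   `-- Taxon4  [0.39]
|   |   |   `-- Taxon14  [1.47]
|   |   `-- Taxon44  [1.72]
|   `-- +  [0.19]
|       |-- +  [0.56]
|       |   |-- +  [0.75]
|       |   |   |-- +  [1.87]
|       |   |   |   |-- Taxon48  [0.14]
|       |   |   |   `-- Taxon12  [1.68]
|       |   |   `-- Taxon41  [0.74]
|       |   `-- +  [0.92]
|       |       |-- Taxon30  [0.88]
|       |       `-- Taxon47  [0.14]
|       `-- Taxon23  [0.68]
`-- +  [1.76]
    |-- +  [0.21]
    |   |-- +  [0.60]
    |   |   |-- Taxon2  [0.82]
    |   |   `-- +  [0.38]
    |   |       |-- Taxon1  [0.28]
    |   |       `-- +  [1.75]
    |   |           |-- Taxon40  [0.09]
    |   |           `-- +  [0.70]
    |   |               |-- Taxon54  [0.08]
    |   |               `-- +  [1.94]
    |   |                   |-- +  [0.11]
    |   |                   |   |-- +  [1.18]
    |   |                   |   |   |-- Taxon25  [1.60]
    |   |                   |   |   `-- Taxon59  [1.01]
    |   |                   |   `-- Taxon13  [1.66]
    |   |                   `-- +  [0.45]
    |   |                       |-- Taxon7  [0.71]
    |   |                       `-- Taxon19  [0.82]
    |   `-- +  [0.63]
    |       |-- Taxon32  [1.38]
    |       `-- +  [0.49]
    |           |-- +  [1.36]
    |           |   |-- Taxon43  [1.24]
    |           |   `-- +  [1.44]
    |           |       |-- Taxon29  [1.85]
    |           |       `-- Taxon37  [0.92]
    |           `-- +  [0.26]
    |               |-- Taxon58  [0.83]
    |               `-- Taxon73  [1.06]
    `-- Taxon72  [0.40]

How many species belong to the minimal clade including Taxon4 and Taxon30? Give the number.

10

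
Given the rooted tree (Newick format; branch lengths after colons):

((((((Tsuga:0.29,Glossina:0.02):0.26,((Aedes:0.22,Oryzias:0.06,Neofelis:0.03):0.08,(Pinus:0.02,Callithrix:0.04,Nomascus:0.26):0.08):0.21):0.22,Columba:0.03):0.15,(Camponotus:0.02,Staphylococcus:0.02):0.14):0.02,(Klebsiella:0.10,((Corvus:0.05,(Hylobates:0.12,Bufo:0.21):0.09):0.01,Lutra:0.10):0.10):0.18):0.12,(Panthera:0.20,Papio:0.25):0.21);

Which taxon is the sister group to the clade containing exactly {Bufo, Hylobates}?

Corvus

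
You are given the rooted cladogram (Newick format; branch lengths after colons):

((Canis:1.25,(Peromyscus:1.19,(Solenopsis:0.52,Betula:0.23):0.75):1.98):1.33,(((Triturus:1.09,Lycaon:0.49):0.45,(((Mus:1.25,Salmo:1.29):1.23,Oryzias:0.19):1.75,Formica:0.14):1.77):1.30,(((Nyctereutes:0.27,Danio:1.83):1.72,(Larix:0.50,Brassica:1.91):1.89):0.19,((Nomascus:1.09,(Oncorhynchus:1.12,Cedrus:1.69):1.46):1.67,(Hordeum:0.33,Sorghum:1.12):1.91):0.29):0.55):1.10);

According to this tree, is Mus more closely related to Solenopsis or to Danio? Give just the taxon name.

The MRCA of Mus and Danio subtends (((Triturus,Lycaon),(((Mus,Salmo),Oryzias),Formica)),(((Nyctereutes,Danio),(Larix,Brassica)),((Nomascus,(Oncorhynchus,Cedrus)),(Hordeum,Sorghum)))) (15 taxa).
The MRCA of Mus and Solenopsis is the root, subtending the entire tree (19 taxa).
The first is nested inside the second, so Mus shares a more recent common ancestor with Danio.

Danio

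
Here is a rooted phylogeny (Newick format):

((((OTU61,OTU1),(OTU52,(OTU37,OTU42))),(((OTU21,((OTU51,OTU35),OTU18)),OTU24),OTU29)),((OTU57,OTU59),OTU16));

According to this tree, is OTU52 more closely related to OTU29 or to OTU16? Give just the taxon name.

OTU29

The MRCA of OTU52 and OTU29 subtends (((OTU61,OTU1),(OTU52,(OTU37,OTU42))),(((OTU21,((OTU51,OTU35),OTU18)),OTU24),OTU29)) (11 taxa).
The MRCA of OTU52 and OTU16 is the root, subtending the entire tree (14 taxa).
The first is nested inside the second, so OTU52 shares a more recent common ancestor with OTU29.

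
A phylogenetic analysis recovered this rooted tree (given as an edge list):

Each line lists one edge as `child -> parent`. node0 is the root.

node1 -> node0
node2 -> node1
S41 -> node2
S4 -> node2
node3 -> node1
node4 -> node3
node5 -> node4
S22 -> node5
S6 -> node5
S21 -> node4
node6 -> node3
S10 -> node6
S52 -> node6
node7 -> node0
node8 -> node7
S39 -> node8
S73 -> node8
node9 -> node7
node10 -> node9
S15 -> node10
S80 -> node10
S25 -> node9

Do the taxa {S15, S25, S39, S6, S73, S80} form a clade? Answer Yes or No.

No

The MRCA of the listed taxa is the root, so the smallest clade containing them is the whole tree.
That clade also contains S10, S21, S22, S4, S41, S52, which are not in the proposed group, so the group is not monophyletic.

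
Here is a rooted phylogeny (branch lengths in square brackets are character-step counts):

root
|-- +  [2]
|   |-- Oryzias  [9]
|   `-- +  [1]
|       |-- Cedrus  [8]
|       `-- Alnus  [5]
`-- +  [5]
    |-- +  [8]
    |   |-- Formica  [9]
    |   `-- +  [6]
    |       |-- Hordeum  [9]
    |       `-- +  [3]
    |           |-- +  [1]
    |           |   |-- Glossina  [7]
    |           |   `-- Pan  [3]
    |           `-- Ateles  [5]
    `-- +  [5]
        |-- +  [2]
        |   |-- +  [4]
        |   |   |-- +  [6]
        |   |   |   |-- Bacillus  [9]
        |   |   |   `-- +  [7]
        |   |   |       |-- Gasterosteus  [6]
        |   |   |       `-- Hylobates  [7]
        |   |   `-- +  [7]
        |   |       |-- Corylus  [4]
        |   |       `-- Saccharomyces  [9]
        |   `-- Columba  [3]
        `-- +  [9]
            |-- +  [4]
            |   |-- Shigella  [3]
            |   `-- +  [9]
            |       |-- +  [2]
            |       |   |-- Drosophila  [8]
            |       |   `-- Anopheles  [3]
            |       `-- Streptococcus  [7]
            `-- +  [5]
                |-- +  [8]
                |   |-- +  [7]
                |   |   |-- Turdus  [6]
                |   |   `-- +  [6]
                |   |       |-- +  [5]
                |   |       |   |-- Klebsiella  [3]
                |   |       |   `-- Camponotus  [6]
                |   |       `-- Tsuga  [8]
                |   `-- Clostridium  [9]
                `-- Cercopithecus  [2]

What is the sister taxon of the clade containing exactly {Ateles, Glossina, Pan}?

Hordeum

The clade containing exactly {Ateles, Glossina, Pan} attaches to the tree at the node subtending (Hordeum,((Glossina,Pan),Ateles)).
The other lineage descending from that same node — the sister group — is the single tip Hordeum.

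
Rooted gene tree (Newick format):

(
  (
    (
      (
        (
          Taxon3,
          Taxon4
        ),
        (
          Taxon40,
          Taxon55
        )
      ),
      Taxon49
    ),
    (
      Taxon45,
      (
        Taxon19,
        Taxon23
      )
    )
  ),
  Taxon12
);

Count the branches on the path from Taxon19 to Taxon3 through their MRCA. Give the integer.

The MRCA of Taxon19 and Taxon3 is the node subtending ((((Taxon3,Taxon4),(Taxon40,Taxon55)),Taxon49),(Taxon45,(Taxon19,Taxon23))).
From Taxon19 up to that node: 3 branches. From Taxon3 up to the same node: 4 branches. Total: 3 + 4 = 7.

7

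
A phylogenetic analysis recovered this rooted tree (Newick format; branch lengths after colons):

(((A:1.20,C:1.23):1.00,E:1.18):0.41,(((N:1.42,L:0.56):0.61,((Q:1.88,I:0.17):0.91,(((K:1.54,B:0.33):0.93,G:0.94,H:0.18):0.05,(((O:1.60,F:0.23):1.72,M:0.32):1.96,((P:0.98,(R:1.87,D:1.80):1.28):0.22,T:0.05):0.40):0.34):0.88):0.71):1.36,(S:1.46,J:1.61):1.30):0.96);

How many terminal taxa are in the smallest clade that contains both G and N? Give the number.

15

The MRCA of G and N is the node subtending ((N,L),((Q,I),(((K,B),G,H),(((O,F),M),((P,(R,D)),T))))).
That clade contains 15 terminal taxa: B, D, F, G, H, I, K, L, M, N, O, P, Q, R, T.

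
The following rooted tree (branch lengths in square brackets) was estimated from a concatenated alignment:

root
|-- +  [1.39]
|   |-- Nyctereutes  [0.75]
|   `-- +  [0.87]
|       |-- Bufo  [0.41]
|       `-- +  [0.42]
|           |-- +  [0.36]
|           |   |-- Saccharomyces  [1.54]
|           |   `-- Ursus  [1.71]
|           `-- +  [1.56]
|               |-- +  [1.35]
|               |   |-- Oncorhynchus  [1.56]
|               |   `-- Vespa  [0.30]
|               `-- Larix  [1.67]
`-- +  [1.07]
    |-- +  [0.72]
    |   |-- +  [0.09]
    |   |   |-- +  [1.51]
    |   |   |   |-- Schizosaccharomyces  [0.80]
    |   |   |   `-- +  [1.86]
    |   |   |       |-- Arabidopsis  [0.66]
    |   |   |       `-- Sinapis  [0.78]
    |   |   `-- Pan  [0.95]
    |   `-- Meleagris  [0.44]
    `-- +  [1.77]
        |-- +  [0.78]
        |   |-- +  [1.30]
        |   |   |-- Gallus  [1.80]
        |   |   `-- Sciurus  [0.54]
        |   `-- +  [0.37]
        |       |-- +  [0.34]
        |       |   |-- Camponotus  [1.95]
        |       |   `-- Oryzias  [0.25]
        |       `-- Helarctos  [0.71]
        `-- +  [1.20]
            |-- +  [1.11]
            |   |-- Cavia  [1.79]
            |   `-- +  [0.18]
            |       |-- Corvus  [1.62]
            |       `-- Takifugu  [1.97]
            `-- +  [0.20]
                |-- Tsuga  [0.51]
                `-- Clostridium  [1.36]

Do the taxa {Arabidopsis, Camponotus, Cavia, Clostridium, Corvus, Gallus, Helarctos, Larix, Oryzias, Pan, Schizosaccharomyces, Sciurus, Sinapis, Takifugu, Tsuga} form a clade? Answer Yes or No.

The MRCA of the listed taxa is the root, so the smallest clade containing them is the whole tree.
That clade also contains Bufo, Meleagris, Nyctereutes, Oncorhynchus, Saccharomyces, Ursus, Vespa, which are not in the proposed group, so the group is not monophyletic.

No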